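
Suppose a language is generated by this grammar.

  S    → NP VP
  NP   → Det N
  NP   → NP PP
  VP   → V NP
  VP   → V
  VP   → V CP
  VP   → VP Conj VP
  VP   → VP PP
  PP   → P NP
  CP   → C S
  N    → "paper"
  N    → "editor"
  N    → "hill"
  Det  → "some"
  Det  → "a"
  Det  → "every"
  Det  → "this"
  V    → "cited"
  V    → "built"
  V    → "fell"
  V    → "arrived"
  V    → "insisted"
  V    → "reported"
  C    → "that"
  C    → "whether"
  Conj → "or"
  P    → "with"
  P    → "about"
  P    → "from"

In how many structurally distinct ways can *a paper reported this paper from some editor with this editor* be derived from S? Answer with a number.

5

Two of the 5 distinct bracketings:
[S [NP [Det a] [N paper]] [VP [V reported] [NP [NP [Det this] [N paper]] [PP [P from] [NP [NP [Det some] [N editor]] [PP [P with] [NP [Det this] [N editor]]]]]]]]
[S [NP [Det a] [N paper]] [VP [V reported] [NP [NP [NP [Det this] [N paper]] [PP [P from] [NP [Det some] [N editor]]]] [PP [P with] [NP [Det this] [N editor]]]]]]
The trees differ in how a recursive rule is bracketed over the same span.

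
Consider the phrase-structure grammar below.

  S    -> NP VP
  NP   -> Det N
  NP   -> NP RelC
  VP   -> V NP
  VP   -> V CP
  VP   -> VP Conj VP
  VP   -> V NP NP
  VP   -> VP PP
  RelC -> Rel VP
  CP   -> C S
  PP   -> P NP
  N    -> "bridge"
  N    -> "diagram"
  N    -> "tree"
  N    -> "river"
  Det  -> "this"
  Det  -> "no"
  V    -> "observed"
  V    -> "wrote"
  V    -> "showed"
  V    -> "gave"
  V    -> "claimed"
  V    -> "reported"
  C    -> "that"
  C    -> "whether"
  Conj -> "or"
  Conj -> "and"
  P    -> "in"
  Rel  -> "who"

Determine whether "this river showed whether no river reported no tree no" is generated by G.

Ungrammatical

For S → NP VP, the only prefix that parses as NP is 'this river', but the remainder 'showed whether no river reported no tree no' is not a VP under these rules.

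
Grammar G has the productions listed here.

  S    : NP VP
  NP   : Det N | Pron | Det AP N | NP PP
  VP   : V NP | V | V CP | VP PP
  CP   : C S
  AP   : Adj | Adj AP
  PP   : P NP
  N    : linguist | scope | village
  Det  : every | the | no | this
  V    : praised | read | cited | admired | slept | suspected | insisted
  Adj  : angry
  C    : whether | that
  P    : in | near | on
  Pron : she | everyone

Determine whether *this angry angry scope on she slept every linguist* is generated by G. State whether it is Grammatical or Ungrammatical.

Grammatical

S
  NP
    NP
      Det: this
      AP
        Adj: angry
        AP
          Adj: angry
      N: scope
    PP
      P: on
      NP
        Pron: she
  VP
    V: slept
    NP
      Det: every
      N: linguist
Every word is introduced by a lexical rule and the phrasal rules combine the resulting categories into a single S.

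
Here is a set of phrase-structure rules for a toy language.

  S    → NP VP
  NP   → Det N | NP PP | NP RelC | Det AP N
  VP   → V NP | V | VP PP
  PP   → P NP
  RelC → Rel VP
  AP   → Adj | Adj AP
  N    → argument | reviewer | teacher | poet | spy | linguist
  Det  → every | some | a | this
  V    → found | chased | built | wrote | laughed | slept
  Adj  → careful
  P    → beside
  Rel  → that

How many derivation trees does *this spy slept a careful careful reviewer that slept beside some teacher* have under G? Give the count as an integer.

3

Two of the 3 distinct bracketings:
[S [NP [Det this] [N spy]] [VP [V slept] [NP [NP [NP [Det a] [AP [Adj careful] [AP [Adj careful]]] [N reviewer]] [RelC [Rel that] [VP [V slept]]]] [PP [P beside] [NP [Det some] [N teacher]]]]]]
[S [NP [Det this] [N spy]] [VP [V slept] [NP [NP [Det a] [AP [Adj careful] [AP [Adj careful]]] [N reviewer]] [RelC [Rel that] [VP [VP [V slept]] [PP [P beside] [NP [Det some] [N teacher]]]]]]]]
The difference turns on whether NP → NP PP is used at the relevant span, versus an alternative expansion of NP.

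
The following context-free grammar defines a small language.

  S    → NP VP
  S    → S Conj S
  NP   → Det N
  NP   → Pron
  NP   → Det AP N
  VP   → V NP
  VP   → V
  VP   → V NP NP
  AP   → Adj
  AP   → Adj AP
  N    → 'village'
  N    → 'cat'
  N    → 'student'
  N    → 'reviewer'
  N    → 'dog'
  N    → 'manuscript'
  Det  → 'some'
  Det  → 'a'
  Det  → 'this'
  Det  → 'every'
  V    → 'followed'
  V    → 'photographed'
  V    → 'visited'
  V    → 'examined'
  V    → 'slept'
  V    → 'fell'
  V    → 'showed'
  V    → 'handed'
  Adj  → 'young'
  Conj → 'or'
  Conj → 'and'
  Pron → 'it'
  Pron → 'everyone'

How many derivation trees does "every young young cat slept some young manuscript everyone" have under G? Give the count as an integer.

[S [NP [Det every] [AP [Adj young] [AP [Adj young]]] [N cat]] [VP [V slept] [NP [Det some] [AP [Adj young]] [N manuscript]] [NP [Pron everyone]]]]
No rule offers an alternative attachment or grouping for any span, so this is the only derivation.

1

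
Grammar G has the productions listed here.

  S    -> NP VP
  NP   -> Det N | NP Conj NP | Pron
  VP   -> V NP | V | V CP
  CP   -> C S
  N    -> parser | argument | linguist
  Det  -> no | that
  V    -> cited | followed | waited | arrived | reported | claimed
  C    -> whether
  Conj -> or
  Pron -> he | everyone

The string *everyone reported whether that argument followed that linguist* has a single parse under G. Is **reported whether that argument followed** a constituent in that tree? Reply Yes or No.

No

[S [NP [Pron everyone]] [VP [V reported] [CP [C whether] [S [NP [Det that] [N argument]] [VP [V followed] [NP [Det that] [N linguist]]]]]]]
The smallest constituent containing 'reported whether that argument followed' is the VP spanning 'reported whether that argument followed that linguist'; no single node in the tree dominates exactly the given words.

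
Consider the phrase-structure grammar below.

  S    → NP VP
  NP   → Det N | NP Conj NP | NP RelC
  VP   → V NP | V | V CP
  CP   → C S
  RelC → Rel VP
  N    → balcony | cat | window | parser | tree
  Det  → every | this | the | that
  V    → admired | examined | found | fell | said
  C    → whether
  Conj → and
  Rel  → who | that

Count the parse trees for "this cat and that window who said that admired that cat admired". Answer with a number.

Two of the 3 distinct bracketings:
[S [NP [NP [Det this] [N cat]] [Conj and] [NP [NP [NP [Det that] [N window]] [RelC [Rel who] [VP [V said]]]] [RelC [Rel that] [VP [V admired] [NP [Det that] [N cat]]]]]] [VP [V admired]]]
[S [NP [NP [NP [Det this] [N cat]] [Conj and] [NP [NP [Det that] [N window]] [RelC [Rel who] [VP [V said]]]]] [RelC [Rel that] [VP [V admired] [NP [Det that] [N cat]]]]] [VP [V admired]]]
The trees differ in how a recursive rule is bracketed over the same span.

3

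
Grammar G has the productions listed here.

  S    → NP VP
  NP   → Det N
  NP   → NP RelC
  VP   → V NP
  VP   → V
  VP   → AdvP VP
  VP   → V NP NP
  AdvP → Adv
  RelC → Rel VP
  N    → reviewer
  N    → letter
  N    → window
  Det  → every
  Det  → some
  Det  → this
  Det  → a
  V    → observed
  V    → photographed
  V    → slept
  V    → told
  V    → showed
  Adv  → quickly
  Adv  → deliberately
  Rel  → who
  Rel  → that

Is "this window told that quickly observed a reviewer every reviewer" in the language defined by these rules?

For S → NP VP, the only prefix that parses as NP is 'this window', but the remainder 'told that quickly observed a reviewer every reviewer' is not a VP under these rules.

Ungrammatical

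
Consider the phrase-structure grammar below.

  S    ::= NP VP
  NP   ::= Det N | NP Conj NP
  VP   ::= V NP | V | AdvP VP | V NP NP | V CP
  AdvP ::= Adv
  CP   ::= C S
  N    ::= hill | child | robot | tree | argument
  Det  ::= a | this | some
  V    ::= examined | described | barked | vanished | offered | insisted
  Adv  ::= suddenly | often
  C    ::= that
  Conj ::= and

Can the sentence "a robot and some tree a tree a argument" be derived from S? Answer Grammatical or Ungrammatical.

For S → NP VP, every NP-prefix leaves a non-VP remainder: after 'a robot' the remainder is not a VP; after 'a robot and some tree' the remainder is not a VP.

Ungrammatical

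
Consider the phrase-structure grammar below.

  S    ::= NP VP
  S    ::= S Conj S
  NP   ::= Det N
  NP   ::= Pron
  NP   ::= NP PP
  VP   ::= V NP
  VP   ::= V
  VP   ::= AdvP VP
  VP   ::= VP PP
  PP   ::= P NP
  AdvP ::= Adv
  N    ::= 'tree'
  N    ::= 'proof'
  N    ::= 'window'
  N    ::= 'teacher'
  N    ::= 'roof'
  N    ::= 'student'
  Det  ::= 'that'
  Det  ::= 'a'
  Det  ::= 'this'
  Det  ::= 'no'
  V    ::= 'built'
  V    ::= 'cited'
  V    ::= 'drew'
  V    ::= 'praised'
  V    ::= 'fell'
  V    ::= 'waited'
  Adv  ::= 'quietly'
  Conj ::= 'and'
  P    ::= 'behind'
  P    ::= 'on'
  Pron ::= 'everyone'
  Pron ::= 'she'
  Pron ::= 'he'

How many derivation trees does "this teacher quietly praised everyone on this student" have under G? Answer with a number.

Two of the 3 distinct bracketings:
[S [NP [Det this] [N teacher]] [VP [AdvP [Adv quietly]] [VP [V praised] [NP [NP [Pron everyone]] [PP [P on] [NP [Det this] [N student]]]]]]]
[S [NP [Det this] [N teacher]] [VP [AdvP [Adv quietly]] [VP [VP [V praised] [NP [Pron everyone]]] [PP [P on] [NP [Det this] [N student]]]]]]
The difference turns on whether NP → NP PP is used at the relevant span, versus an alternative expansion of NP.

3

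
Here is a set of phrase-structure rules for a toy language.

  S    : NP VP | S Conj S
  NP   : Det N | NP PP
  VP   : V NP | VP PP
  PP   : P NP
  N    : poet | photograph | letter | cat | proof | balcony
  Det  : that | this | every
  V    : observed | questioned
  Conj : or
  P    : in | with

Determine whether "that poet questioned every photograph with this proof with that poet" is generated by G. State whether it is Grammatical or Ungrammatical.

[S [NP [Det that] [N poet]] [VP [V questioned] [NP [NP [Det every] [N photograph]] [PP [P with] [NP [NP [Det this] [N proof]] [PP [P with] [NP [Det that] [N poet]]]]]]]]
The bracketing above is licensed at every node by one of the given productions, with S at the root.

Grammatical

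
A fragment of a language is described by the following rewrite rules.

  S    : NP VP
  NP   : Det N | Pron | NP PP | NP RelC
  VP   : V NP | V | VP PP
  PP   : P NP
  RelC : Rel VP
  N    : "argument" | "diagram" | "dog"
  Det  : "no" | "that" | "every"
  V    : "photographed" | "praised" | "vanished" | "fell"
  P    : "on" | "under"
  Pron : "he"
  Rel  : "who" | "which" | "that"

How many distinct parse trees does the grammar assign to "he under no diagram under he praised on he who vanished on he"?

Two of the 6 distinct bracketings:
[S [NP [NP [Pron he]] [PP [P under] [NP [NP [Det no] [N diagram]] [PP [P under] [NP [Pron he]]]]]] [VP [VP [V praised]] [PP [P on] [NP [NP [NP [Pron he]] [RelC [Rel who] [VP [V vanished]]]] [PP [P on] [NP [Pron he]]]]]]]
[S [NP [NP [Pron he]] [PP [P under] [NP [NP [Det no] [N diagram]] [PP [P under] [NP [Pron he]]]]]] [VP [VP [V praised]] [PP [P on] [NP [NP [Pron he]] [RelC [Rel who] [VP [VP [V vanished]] [PP [P on] [NP [Pron he]]]]]]]]]
The trees differ in how a recursive rule is bracketed over the same span.

6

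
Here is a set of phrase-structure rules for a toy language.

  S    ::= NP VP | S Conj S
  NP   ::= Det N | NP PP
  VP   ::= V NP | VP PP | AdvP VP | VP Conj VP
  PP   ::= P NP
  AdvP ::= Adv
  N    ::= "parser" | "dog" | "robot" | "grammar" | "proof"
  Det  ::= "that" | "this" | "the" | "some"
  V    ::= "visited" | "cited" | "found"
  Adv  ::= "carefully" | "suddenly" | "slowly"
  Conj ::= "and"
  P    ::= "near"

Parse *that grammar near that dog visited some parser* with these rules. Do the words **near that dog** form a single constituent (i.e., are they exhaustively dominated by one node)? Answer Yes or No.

Yes

[S [NP [NP [Det that] [N grammar]] [PP [P near] [NP [Det that] [N dog]]]] [VP [V visited] [NP [Det some] [N parser]]]]
The words 'near that dog' are exhaustively dominated by a single PP node (built by PP → P NP), so they form a constituent.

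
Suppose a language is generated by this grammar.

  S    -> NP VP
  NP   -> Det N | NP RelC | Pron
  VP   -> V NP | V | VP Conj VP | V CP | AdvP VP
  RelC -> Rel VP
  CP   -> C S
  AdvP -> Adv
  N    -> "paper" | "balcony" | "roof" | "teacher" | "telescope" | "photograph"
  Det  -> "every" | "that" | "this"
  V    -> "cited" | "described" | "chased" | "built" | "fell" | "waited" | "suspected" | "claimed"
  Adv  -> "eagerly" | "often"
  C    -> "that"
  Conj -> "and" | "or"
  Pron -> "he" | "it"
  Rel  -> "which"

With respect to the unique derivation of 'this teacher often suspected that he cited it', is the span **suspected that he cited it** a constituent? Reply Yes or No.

Yes

[S [NP [Det this] [N teacher]] [VP [AdvP [Adv often]] [VP [V suspected] [CP [C that] [S [NP [Pron he]] [VP [V cited] [NP [Pron it]]]]]]]]
The words 'suspected that he cited it' are exhaustively dominated by a single VP node (built by VP → V CP), so they form a constituent.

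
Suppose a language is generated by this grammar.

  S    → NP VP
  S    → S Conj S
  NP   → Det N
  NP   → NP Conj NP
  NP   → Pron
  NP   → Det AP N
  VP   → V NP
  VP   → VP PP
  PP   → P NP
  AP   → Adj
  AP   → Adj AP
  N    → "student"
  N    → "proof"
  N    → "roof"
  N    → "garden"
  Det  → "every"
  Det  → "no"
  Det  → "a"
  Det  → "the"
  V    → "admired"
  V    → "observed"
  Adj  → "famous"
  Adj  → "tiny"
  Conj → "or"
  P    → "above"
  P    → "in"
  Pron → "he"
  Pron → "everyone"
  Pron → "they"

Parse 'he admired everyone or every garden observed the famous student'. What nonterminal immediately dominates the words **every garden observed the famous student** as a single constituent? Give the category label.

S
  S
    NP
      Pron: he
    VP
      V: admired
      NP
        Pron: everyone
  Conj: or
  S
    NP
      Det: every
      N: garden
    VP
      V: observed
      NP
        Det: the
        AP
          Adj: famous
        N: student
The span 'every garden observed the famous student' is the S node built by S → NP VP.

S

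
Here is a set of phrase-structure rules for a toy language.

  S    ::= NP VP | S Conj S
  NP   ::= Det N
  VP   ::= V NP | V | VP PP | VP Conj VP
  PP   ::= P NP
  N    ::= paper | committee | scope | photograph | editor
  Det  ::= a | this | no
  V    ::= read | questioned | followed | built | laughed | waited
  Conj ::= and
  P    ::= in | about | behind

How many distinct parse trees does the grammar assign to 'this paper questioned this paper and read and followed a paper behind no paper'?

5

Two of the 5 distinct bracketings:
[S [NP [Det this] [N paper]] [VP [VP [VP [V questioned] [NP [Det this] [N paper]]] [Conj and] [VP [VP [V read]] [Conj and] [VP [V followed] [NP [Det a] [N paper]]]]] [PP [P behind] [NP [Det no] [N paper]]]]]
[S [NP [Det this] [N paper]] [VP [VP [VP [VP [V questioned] [NP [Det this] [N paper]]] [Conj and] [VP [V read]]] [Conj and] [VP [V followed] [NP [Det a] [N paper]]]] [PP [P behind] [NP [Det no] [N paper]]]]]
The trees differ in how a recursive rule is bracketed over the same span.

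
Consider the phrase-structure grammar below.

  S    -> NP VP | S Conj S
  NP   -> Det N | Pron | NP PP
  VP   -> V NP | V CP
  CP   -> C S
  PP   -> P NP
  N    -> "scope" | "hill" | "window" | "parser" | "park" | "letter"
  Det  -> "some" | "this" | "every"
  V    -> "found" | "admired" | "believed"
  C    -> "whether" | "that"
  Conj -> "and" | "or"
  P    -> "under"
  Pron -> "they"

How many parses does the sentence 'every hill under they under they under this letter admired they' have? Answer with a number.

Two of the 5 distinct bracketings:
[S [NP [NP [Det every] [N hill]] [PP [P under] [NP [NP [Pron they]] [PP [P under] [NP [NP [Pron they]] [PP [P under] [NP [Det this] [N letter]]]]]]]] [VP [V admired] [NP [Pron they]]]]
[S [NP [NP [Det every] [N hill]] [PP [P under] [NP [NP [NP [Pron they]] [PP [P under] [NP [Pron they]]]] [PP [P under] [NP [Det this] [N letter]]]]]] [VP [V admired] [NP [Pron they]]]]
The trees differ in how a recursive rule is bracketed over the same span.

5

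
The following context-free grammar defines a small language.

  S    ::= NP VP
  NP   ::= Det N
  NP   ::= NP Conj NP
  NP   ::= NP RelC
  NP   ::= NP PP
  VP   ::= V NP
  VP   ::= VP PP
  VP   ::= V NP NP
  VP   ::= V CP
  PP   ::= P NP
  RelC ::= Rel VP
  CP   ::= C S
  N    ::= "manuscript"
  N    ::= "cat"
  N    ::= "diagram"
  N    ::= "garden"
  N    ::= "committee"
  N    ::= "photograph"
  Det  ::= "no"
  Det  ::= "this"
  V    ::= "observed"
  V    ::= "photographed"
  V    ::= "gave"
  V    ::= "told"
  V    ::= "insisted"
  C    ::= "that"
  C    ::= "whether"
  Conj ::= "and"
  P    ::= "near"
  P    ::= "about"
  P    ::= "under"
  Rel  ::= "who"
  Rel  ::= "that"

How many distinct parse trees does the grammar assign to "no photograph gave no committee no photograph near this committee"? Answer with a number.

The two bracketings:
[S [NP [Det no] [N photograph]] [VP [VP [V gave] [NP [Det no] [N committee]] [NP [Det no] [N photograph]]] [PP [P near] [NP [Det this] [N committee]]]]]
[S [NP [Det no] [N photograph]] [VP [V gave] [NP [Det no] [N committee]] [NP [NP [Det no] [N photograph]] [PP [P near] [NP [Det this] [N committee]]]]]]
The difference turns on whether NP → NP PP is used at the relevant span, versus an alternative expansion of NP.

2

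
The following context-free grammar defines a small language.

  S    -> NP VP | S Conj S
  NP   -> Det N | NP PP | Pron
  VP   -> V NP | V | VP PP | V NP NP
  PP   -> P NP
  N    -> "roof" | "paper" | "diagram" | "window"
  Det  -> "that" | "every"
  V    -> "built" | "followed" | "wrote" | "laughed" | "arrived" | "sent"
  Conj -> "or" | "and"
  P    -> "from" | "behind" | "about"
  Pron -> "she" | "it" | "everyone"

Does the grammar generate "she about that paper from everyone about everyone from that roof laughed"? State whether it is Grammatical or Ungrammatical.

[S [NP [NP [Pron she]] [PP [P about] [NP [NP [Det that] [N paper]] [PP [P from] [NP [NP [Pron everyone]] [PP [P about] [NP [NP [Pron everyone]] [PP [P from] [NP [Det that] [N roof]]]]]]]]]] [VP [V laughed]]]
Every word is introduced by a lexical rule and the phrasal rules combine the resulting categories into a single S.

Grammatical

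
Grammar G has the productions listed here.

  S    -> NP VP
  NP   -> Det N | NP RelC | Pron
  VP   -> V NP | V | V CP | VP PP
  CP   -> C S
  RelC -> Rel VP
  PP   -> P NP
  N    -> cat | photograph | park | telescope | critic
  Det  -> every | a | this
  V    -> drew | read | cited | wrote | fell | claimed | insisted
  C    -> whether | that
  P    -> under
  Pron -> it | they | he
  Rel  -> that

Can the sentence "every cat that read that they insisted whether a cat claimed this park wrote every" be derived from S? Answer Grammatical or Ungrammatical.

Ungrammatical

For S → NP VP, every NP-prefix leaves a non-VP remainder: after 'every cat' the remainder is not a VP; after 'every cat that read' the remainder is not a VP; after 'every cat that read that they insisted' the remainder is not a VP (and 2 more).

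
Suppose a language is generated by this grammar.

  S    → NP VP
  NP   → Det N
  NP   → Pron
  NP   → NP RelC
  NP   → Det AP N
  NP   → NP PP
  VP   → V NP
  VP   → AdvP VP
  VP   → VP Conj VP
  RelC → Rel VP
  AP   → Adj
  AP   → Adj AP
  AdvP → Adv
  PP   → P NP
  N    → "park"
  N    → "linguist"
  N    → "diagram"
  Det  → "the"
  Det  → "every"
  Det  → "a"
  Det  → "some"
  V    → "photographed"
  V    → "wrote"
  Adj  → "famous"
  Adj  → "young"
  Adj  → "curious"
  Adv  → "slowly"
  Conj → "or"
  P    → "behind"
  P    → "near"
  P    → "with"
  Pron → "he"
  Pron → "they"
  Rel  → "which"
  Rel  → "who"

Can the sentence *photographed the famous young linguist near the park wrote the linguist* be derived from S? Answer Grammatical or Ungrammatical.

For S → NP VP, no prefix of the string parses as an NP.

Ungrammatical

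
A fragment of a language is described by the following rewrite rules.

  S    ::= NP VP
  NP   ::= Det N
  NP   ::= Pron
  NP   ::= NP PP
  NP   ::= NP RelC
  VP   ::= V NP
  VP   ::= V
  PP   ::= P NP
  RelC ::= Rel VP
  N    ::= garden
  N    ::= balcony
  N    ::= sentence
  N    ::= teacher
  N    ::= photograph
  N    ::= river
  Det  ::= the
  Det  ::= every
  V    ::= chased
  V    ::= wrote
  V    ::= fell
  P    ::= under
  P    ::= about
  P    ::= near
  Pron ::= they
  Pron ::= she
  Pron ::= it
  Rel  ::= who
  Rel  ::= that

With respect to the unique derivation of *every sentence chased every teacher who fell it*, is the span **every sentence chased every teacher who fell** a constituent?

[S [NP [Det every] [N sentence]] [VP [V chased] [NP [NP [Det every] [N teacher]] [RelC [Rel who] [VP [V fell] [NP [Pron it]]]]]]]
The smallest constituent containing 'every sentence chased every teacher who fell' is the S spanning 'every sentence chased every teacher who fell it'; no single node in the tree dominates exactly the given words.

No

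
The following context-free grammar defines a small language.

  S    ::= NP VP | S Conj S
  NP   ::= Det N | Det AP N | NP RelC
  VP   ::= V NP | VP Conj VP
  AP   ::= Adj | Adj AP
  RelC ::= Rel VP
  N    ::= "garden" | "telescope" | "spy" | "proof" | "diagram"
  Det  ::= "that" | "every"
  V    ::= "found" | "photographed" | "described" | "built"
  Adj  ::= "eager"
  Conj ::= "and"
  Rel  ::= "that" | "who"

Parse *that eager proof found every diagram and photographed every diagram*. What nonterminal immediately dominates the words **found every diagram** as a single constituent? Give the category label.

S
  NP
    Det: that
    AP
      Adj: eager
    N: proof
  VP
    VP
      V: found
      NP
        Det: every
        N: diagram
    Conj: and
    VP
      V: photographed
      NP
        Det: every
        N: diagram
The span 'found every diagram' is the VP node built by VP → V NP.

VP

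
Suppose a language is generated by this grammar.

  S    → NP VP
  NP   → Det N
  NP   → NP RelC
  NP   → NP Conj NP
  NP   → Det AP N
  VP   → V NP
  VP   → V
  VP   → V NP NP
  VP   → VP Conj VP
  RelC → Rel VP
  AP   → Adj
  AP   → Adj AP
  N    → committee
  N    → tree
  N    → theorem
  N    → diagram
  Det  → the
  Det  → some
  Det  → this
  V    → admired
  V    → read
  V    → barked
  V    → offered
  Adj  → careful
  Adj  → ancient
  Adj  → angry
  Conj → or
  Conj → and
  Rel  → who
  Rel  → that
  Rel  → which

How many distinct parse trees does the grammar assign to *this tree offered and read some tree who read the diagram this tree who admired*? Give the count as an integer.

3

Two of the 3 distinct bracketings:
[S [NP [Det this] [N tree]] [VP [VP [V offered]] [Conj and] [VP [V read] [NP [NP [Det some] [N tree]] [RelC [Rel who] [VP [V read] [NP [Det the] [N diagram]] [NP [NP [Det this] [N tree]] [RelC [Rel who] [VP [V admired]]]]]]]]]]
[S [NP [Det this] [N tree]] [VP [VP [V offered]] [Conj and] [VP [V read] [NP [NP [NP [Det some] [N tree]] [RelC [Rel who] [VP [V read] [NP [Det the] [N diagram]] [NP [Det this] [N tree]]]]] [RelC [Rel who] [VP [V admired]]]]]]]
The trees differ in how a recursive rule is bracketed over the same span.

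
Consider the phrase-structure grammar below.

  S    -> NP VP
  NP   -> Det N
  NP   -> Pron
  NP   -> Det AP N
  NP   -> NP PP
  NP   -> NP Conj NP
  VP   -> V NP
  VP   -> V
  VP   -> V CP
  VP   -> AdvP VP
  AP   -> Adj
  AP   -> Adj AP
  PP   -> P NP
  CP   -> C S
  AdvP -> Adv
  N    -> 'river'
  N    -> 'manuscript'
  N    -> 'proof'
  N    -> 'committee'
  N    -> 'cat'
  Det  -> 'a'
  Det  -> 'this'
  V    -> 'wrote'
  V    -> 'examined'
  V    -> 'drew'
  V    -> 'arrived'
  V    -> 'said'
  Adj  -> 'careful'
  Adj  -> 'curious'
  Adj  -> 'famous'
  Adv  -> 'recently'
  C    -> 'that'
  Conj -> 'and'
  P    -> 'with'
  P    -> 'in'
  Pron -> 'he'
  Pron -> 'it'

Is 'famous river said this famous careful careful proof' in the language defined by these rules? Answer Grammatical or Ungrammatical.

Ungrammatical

For S → NP VP, no prefix of the string parses as an NP.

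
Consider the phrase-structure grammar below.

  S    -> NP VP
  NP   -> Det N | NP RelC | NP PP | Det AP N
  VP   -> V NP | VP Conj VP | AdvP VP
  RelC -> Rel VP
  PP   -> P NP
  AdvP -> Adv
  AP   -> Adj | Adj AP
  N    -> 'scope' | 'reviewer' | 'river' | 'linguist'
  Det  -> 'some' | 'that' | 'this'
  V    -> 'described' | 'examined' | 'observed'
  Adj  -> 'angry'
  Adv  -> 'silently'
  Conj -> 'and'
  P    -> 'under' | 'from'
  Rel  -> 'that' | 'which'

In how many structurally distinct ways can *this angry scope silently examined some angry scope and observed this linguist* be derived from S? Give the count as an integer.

The two bracketings:
[S [NP [Det this] [AP [Adj angry]] [N scope]] [VP [VP [AdvP [Adv silently]] [VP [V examined] [NP [Det some] [AP [Adj angry]] [N scope]]]] [Conj and] [VP [V observed] [NP [Det this] [N linguist]]]]]
[S [NP [Det this] [AP [Adj angry]] [N scope]] [VP [AdvP [Adv silently]] [VP [VP [V examined] [NP [Det some] [AP [Adj angry]] [N scope]]] [Conj and] [VP [V observed] [NP [Det this] [N linguist]]]]]]
The trees differ in how a recursive rule is bracketed over the same span.

2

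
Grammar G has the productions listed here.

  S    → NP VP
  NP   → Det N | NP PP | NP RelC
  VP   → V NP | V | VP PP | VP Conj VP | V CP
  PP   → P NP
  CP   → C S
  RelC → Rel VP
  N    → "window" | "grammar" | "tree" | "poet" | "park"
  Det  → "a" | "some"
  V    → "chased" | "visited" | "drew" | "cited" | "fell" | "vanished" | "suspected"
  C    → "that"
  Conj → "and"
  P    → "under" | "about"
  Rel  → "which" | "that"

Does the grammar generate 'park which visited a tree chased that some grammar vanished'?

For S → NP VP, no prefix of the string parses as an NP.

Ungrammatical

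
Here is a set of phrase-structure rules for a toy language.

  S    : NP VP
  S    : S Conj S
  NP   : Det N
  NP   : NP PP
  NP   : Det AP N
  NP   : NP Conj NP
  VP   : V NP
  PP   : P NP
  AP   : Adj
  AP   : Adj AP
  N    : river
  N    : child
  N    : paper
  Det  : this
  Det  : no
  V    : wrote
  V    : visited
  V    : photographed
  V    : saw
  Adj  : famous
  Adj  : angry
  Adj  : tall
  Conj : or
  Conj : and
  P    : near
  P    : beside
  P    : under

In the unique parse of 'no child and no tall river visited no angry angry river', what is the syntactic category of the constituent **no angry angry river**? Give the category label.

S
  NP
    NP
      Det: no
      N: child
    Conj: and
    NP
      Det: no
      AP
        Adj: tall
      N: river
  VP
    V: visited
    NP
      Det: no
      AP
        Adj: angry
        AP
          Adj: angry
      N: river
The span 'no angry angry river' is the NP node built by NP → Det AP N.

NP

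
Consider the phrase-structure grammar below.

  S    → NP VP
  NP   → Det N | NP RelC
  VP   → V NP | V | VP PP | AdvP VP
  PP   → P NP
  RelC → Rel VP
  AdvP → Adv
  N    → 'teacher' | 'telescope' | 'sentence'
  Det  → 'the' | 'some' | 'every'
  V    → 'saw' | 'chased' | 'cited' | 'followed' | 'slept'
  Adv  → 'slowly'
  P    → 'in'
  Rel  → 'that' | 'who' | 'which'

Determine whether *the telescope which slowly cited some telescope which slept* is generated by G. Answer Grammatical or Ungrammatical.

Ungrammatical

For S → NP VP, every NP-prefix leaves a non-VP remainder: after 'the telescope' the remainder is not a VP; after 'the telescope which slowly cited' the remainder is not a VP; after 'the telescope which slowly cited some telescope' the remainder is not a VP.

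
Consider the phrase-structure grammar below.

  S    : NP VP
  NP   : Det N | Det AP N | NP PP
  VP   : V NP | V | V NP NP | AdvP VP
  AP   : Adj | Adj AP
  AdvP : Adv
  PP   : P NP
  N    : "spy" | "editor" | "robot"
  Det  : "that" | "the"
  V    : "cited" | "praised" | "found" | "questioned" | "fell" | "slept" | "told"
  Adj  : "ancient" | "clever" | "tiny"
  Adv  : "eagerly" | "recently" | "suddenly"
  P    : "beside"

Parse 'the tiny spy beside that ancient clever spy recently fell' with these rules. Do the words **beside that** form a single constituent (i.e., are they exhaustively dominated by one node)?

No

[S [NP [NP [Det the] [AP [Adj tiny]] [N spy]] [PP [P beside] [NP [Det that] [AP [Adj ancient] [AP [Adj clever]]] [N spy]]]] [VP [AdvP [Adv recently]] [VP [V fell]]]]
The smallest constituent containing 'beside that' is the PP spanning 'beside that ancient clever spy'; no single node in the tree dominates exactly the given words.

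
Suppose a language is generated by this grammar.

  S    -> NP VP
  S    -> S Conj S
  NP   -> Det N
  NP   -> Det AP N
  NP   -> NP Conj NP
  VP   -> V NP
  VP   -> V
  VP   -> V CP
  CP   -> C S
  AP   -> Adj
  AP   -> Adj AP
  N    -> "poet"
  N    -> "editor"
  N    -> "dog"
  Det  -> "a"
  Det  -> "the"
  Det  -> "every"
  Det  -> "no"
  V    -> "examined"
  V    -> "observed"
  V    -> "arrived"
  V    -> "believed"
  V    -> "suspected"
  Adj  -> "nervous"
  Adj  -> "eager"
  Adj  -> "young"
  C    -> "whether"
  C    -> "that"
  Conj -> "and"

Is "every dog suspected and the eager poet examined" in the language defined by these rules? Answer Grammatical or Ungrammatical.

Grammatical

S
  S
    NP
      Det: every
      N: dog
    VP
      V: suspected
  Conj: and
  S
    NP
      Det: the
      AP
        Adj: eager
      N: poet
    VP
      V: examined
The bracketing above is licensed at every node by one of the given productions, with S at the root.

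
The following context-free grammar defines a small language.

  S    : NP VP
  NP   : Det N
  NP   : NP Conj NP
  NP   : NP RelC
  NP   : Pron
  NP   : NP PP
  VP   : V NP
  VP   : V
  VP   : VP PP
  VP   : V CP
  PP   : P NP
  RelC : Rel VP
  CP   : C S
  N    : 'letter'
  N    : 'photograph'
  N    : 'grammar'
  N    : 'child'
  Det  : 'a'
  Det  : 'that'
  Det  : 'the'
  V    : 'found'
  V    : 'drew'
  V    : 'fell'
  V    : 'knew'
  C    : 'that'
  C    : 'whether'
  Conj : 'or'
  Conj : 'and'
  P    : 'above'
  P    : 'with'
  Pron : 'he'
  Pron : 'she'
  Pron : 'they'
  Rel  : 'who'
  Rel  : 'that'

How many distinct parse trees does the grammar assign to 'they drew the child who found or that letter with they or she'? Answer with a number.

6

Two of the 6 distinct bracketings:
[S [NP [Pron they]] [VP [V drew] [NP [NP [NP [Det the] [N child]] [RelC [Rel who] [VP [V found]]]] [Conj or] [NP [NP [NP [Det that] [N letter]] [PP [P with] [NP [Pron they]]]] [Conj or] [NP [Pron she]]]]]]
[S [NP [Pron they]] [VP [V drew] [NP [NP [NP [Det the] [N child]] [RelC [Rel who] [VP [V found]]]] [Conj or] [NP [NP [Det that] [N letter]] [PP [P with] [NP [NP [Pron they]] [Conj or] [NP [Pron she]]]]]]]]
The trees differ in how a recursive rule is bracketed over the same span.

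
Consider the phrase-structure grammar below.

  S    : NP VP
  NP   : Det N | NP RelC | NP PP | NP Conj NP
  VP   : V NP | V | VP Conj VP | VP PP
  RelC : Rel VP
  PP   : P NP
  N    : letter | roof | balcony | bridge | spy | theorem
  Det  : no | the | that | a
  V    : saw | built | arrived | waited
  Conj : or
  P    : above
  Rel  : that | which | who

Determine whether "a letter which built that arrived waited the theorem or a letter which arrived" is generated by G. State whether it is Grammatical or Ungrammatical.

Grammatical

S
  NP
    NP
      NP
        Det: a
        N: letter
      RelC
        Rel: which
        VP
          V: built
    RelC
      Rel: that
      VP
        V: arrived
  VP
    V: waited
    NP
      NP
        NP
          Det: the
          N: theorem
        Conj: or
        NP
          Det: a
          N: letter
      RelC
        Rel: which
        VP
          V: arrived
The bracketing above is licensed at every node by one of the given productions, with S at the root.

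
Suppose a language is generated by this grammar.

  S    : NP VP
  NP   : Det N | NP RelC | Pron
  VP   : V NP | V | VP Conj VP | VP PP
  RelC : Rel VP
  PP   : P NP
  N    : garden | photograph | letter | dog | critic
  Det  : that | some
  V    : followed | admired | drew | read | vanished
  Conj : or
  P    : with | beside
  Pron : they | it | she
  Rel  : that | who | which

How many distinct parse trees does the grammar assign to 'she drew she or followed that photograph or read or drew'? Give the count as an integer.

5

Two of the 5 distinct bracketings:
[S [NP [Pron she]] [VP [VP [V drew] [NP [Pron she]]] [Conj or] [VP [VP [V followed] [NP [Det that] [N photograph]]] [Conj or] [VP [VP [V read]] [Conj or] [VP [V drew]]]]]]
[S [NP [Pron she]] [VP [VP [V drew] [NP [Pron she]]] [Conj or] [VP [VP [VP [V followed] [NP [Det that] [N photograph]]] [Conj or] [VP [V read]]] [Conj or] [VP [V drew]]]]]
The trees differ in how a recursive rule is bracketed over the same span.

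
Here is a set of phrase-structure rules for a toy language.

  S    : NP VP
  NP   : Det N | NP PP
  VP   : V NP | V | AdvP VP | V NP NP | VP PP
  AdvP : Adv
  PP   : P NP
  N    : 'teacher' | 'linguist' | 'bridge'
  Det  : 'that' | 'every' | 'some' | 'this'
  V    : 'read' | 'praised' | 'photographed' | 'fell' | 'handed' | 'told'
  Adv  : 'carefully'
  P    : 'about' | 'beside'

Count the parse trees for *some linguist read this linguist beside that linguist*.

The two bracketings:
[S [NP [Det some] [N linguist]] [VP [V read] [NP [NP [Det this] [N linguist]] [PP [P beside] [NP [Det that] [N linguist]]]]]]
[S [NP [Det some] [N linguist]] [VP [VP [V read] [NP [Det this] [N linguist]]] [PP [P beside] [NP [Det that] [N linguist]]]]]
The difference turns on whether NP → NP PP is used at the relevant span, versus an alternative expansion of NP.

2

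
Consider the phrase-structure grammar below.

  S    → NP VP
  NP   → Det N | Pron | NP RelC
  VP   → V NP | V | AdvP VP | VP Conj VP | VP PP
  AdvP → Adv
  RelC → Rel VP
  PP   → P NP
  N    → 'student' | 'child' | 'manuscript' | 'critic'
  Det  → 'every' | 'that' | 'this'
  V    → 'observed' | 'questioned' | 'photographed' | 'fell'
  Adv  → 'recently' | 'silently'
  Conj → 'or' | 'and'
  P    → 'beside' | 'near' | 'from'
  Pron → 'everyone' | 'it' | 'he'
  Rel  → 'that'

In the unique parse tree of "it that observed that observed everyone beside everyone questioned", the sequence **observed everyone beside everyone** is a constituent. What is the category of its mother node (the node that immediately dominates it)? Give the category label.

S
  NP
    NP
      NP
        Pron: it
      RelC
        Rel: that
        VP
          V: observed
    RelC
      Rel: that
      VP
        VP
          V: observed
          NP
            Pron: everyone
        PP
          P: beside
          NP
            Pron: everyone
  VP
    V: questioned
The span 'observed everyone beside everyone' is the VP node built by VP → VP PP.
Its mother is the RelC built by RelC → Rel VP.

RelC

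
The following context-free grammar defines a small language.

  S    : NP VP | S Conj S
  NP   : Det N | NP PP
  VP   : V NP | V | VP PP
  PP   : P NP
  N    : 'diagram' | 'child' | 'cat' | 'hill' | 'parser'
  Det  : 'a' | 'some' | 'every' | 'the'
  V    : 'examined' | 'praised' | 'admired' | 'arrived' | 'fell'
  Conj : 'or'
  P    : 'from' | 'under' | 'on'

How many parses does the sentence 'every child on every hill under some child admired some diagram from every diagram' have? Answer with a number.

Two of the 4 distinct bracketings:
[S [NP [NP [Det every] [N child]] [PP [P on] [NP [NP [Det every] [N hill]] [PP [P under] [NP [Det some] [N child]]]]]] [VP [V admired] [NP [NP [Det some] [N diagram]] [PP [P from] [NP [Det every] [N diagram]]]]]]
[S [NP [NP [Det every] [N child]] [PP [P on] [NP [NP [Det every] [N hill]] [PP [P under] [NP [Det some] [N child]]]]]] [VP [VP [V admired] [NP [Det some] [N diagram]]] [PP [P from] [NP [Det every] [N diagram]]]]]
The difference turns on whether VP → VP PP is used at the relevant span, versus an alternative expansion of VP.

4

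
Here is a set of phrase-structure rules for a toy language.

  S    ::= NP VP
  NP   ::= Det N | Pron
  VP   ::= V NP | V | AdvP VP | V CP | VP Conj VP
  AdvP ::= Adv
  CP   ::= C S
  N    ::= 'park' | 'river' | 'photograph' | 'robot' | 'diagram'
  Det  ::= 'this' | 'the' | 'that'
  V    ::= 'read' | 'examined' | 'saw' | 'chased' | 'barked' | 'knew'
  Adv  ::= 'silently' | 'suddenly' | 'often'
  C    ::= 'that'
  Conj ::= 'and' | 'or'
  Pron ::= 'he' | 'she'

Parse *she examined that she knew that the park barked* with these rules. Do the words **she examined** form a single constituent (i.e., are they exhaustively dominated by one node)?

[S [NP [Pron she]] [VP [V examined] [CP [C that] [S [NP [Pron she]] [VP [V knew] [CP [C that] [S [NP [Det the] [N park]] [VP [V barked]]]]]]]]]
The smallest constituent containing 'she examined' is the S spanning 'she examined that she knew that the park barked'; no single node in the tree dominates exactly the given words.

No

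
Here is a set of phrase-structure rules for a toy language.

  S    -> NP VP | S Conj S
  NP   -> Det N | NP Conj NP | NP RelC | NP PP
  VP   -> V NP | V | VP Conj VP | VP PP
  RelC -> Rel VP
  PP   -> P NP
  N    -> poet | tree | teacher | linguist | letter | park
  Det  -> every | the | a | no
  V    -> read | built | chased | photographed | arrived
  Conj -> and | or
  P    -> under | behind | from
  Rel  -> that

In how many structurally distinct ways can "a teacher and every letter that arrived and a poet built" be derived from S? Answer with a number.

Two of the 3 distinct bracketings:
[S [NP [NP [Det a] [N teacher]] [Conj and] [NP [NP [NP [Det every] [N letter]] [RelC [Rel that] [VP [V arrived]]]] [Conj and] [NP [Det a] [N poet]]]] [VP [V built]]]
[S [NP [NP [NP [Det a] [N teacher]] [Conj and] [NP [NP [Det every] [N letter]] [RelC [Rel that] [VP [V arrived]]]]] [Conj and] [NP [Det a] [N poet]]] [VP [V built]]]
The trees differ in how a recursive rule is bracketed over the same span.

3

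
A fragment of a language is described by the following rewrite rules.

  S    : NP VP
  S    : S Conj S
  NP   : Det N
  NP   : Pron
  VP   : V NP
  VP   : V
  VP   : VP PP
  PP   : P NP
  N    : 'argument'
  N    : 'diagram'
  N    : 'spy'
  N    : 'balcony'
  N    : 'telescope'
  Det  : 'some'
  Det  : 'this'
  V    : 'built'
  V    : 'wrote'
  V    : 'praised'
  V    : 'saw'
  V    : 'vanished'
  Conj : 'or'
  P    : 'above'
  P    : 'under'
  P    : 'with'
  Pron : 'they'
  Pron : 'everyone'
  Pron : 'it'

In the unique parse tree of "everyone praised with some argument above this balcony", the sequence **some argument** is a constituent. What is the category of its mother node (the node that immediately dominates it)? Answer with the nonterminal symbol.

PP

[S [NP [Pron everyone]] [VP [VP [VP [V praised]] [PP [P with] [NP [Det some] [N argument]]]] [PP [P above] [NP [Det this] [N balcony]]]]]
The span 'some argument' is the NP node built by NP → Det N.
Its mother is the PP built by PP → P NP.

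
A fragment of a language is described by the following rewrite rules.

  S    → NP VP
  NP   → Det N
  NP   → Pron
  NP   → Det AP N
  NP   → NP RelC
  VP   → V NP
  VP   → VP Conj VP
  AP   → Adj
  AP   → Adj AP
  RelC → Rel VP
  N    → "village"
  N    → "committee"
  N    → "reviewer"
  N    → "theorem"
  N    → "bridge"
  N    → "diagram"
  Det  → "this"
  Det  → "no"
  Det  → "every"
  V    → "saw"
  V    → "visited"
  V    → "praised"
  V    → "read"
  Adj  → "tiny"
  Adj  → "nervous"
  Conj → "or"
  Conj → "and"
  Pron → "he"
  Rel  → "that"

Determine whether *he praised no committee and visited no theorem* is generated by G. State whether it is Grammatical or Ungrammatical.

S
  NP
    Pron: he
  VP
    VP
      V: praised
      NP
        Det: no
        N: committee
    Conj: and
    VP
      V: visited
      NP
        Det: no
        N: theorem
Every word is introduced by a lexical rule and the phrasal rules combine the resulting categories into a single S.

Grammatical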